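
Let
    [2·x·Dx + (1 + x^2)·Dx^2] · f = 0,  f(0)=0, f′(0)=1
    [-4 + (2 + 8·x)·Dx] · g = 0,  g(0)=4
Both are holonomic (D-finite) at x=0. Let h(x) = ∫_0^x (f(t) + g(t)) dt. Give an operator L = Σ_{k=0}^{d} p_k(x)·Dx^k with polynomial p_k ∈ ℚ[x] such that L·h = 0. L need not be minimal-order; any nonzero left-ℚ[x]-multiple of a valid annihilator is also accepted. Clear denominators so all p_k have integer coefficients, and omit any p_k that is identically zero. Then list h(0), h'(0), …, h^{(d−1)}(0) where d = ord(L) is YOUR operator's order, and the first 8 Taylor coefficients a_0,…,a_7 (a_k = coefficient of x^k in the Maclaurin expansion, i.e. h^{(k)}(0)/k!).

L = (-4 - 40·x + 12·x^2 + 24·x^3)·Dx^2 + (-14 - 16·x - 50·x^2 + 48·x^3 + 84·x^4)·Dx^3 + (-2 - 6·x + 12·x^2 + 18·x^3 + 14·x^4 + 24·x^5)·Dx^4  (order 4).
h: a_k = 0, 4, 9/2, -8/3, 47/12, -8, 187/10, -48, …
ICs: h(0) = 0, h′(0) = 4, h′′(0) = 9, h′′′(0) = -16.

f: a_k = 0, 1, 0, -1/3, 0, 1/5, 0, -1/7, …
g: a_k = 4, 8, -8, 16, -40, 112, -336, 1056, …
Weyl lclm of L_f,L_g ⇒ L₀ (ord ≤ 3).
h=∫₀ˣh₀: take L = L₀·Dx.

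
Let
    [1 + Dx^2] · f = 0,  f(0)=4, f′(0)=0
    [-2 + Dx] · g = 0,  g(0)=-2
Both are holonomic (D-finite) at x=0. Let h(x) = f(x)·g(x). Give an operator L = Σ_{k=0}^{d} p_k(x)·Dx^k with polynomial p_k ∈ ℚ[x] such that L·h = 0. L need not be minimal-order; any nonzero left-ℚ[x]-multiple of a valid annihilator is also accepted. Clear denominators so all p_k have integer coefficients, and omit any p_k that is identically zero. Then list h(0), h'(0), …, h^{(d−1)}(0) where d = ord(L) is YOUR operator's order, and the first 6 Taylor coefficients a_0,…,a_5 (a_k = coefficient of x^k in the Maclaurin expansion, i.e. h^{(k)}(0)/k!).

L = 5 - 4·Dx + Dx^2  (order 2).
h: a_k = -8, -16, -12, -8/3, 7/3, 38/15, …
ICs: h(0) = -8, h′(0) = -16.

f: a_k = 4, 0, -2, 0, 1/6, 0, …
g: a_k = -2, -4, -4, -8/3, -4/3, -8/15, …
h₀=f·g: eliminate ⇒ L₀, order ≤ 2·1.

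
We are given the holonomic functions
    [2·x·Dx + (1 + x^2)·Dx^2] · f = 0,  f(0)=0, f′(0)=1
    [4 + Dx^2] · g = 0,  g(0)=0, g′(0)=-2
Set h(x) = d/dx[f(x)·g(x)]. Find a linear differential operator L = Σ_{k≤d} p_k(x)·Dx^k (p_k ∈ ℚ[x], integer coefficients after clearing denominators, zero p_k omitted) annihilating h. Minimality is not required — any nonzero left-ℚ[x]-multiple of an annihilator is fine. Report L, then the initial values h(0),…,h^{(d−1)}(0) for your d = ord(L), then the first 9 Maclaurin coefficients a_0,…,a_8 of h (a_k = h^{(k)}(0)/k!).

f: a_k = 0, 1, 0, -1/3, 0, 1/5, 0, -1/7, 0, …
g: a_k = 0, -2, 0, 4/3, 0, -4/15, 0, 8/315, 0, …
f·g: L₀ = L_f ⊗_s L_g, ord ≤ 2·2.
h₀' ⇒ L via d/dx closure of L₀.
L = (512 + 1824·x^2 + 2768·x^4 + 1920·x^6 + 912·x^8 + 320·x^10 + 64·x^12) + (248·x + 944·x^3 + 1240·x^5 + 800·x^7 + 320·x^9 + 64·x^11)·Dx + (168 + 652·x^2 + 1080·x^4 + 892·x^6 + 488·x^8 + 176·x^10 + 32·x^12)·Dx^2 + (62·x + 236·x^3 + 310·x^5 + 200·x^7 + 80·x^9 + 16·x^11)·Dx^3 + (10 + 49·x^2 + 97·x^4 + 103·x^6 + 65·x^8 + 24·x^10 + 4·x^12)·Dx^4  (order 4).
h: a_k = 0, -4, 0, 8, 0, -20/3, 0, 16/3, 0, …
ICs: h(0) = 0, h′(0) = -4, h′′(0) = 0, h′′′(0) = 48.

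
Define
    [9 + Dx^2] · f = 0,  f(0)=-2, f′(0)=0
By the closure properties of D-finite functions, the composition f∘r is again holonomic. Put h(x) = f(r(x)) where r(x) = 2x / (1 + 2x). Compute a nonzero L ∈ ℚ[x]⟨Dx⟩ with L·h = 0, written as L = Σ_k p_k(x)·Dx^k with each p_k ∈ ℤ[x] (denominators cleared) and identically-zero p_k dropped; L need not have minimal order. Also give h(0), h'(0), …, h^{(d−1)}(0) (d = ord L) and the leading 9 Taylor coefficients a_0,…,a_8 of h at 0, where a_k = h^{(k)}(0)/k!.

L = 36 + (4 + 24·x + 48·x^2 + 32·x^3)·Dx + (1 + 8·x + 24·x^2 + 32·x^3 + 16·x^4)·Dx^2  (order 2).
h: a_k = -2, 0, 36, -144, 324, -288, -6552/5, 44064/5, -1174212/35, …
ICs: h(0) = -2, h′(0) = 0.

f: a_k = -2, 0, 9, 0, -27/4, 0, 81/40, 0, -729/2240, …
f∘r: x↦r, Dx↦Dx/r' in L_f ⇒ L₀.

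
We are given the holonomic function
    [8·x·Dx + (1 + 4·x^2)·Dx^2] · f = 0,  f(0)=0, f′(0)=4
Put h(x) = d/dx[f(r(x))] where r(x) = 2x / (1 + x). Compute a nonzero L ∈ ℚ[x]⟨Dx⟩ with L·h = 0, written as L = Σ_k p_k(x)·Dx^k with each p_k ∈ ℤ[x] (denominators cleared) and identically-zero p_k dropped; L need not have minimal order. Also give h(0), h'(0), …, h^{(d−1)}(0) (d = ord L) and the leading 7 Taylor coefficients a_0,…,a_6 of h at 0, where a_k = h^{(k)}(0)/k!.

f: a_k = 0, 4, 0, -16/3, 0, 64/5, 0, …
L₀ from L_f via x↦r, Dx↦r'^{-1}Dx.
h=h₀': d/dx-closure on L₀ ⇒ L.
L = (2 + 34·x) + (1 + 2·x + 17·x^2)·Dx  (order 1).
h: a_k = 8, -16, -104, 480, 808, -9776, 5816, …
ICs: h(0) = 8.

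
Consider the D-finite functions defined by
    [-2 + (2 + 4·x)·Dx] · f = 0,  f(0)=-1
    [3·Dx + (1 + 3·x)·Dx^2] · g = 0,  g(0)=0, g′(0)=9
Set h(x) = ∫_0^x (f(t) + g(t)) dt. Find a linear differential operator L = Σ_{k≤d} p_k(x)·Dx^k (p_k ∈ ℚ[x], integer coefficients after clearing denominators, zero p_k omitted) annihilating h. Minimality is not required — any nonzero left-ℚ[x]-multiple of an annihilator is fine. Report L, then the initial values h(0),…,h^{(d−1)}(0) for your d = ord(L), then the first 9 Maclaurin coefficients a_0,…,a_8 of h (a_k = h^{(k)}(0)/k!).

L = (9 + 9·x)·Dx^2 + (15 + 54·x + 45·x^2)·Dx^3 + (2 + 13·x + 27·x^2 + 18·x^3)·Dx^4  (order 4).
h: a_k = 0, -1, 4, -13/3, 53/8, -481/40, 5797/240, -5811/112, 104745/896, …
ICs: h(0) = 0, h′(0) = -1, h′′(0) = 8, h′′′(0) = -26.

f: a_k = -1, -1, 1/2, -1/2, 5/8, -7/8, 21/16, -33/16, 429/128, …
g: a_k = 0, 9, -27/2, 27, -243/4, 729/5, -729/2, 6561/7, -19683/8, …
Weyl lclm of L_f,L_g ⇒ L₀ (ord ≤ 3).
h=∫h₀ ⇒ L = L₀·Dx.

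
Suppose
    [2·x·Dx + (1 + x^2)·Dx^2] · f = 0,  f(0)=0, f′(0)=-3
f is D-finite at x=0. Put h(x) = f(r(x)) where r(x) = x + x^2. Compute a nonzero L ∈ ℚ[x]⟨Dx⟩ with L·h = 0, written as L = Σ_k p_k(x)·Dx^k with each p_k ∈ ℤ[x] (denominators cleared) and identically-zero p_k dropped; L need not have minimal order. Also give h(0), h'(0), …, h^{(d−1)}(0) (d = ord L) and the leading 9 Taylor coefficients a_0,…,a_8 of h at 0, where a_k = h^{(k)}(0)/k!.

f: a_k = 0, -3, 0, 1, 0, -3/5, 0, 3/7, 0, …
Change of var in L_f (x↦r) gives L₀.
L = (-2 + 2·x + 8·x^2 + 12·x^3 + 6·x^4)·Dx + (1 + 2·x + x^2 + 4·x^3 + 5·x^4 + 2·x^5)·Dx^2  (order 2).
h: a_k = 0, -3, -3, 1, 3, 12/5, -2, -39/7, -3, …
ICs: h(0) = 0, h′(0) = -3.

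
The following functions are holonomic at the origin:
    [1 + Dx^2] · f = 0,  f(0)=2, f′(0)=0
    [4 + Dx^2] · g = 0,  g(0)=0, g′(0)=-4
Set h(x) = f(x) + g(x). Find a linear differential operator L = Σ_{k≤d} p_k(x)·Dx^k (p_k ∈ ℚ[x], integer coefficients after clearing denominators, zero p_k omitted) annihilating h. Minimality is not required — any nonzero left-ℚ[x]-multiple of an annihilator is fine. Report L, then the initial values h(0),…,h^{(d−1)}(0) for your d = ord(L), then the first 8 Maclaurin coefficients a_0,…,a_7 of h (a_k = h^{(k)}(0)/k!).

f: a_k = 2, 0, -1, 0, 1/12, 0, -1/360, 0, …
g: a_k = 0, -4, 0, 8/3, 0, -8/15, 0, 16/315, …
h₀=f+g: left-lcm gives L₀, ord ≤ 4.
L = 4 + 5·Dx^2 + Dx^4  (order 4).
h: a_k = 2, -4, -1, 8/3, 1/12, -8/15, -1/360, 16/315, …
ICs: h(0) = 2, h′(0) = -4, h′′(0) = -2, h′′′(0) = 16.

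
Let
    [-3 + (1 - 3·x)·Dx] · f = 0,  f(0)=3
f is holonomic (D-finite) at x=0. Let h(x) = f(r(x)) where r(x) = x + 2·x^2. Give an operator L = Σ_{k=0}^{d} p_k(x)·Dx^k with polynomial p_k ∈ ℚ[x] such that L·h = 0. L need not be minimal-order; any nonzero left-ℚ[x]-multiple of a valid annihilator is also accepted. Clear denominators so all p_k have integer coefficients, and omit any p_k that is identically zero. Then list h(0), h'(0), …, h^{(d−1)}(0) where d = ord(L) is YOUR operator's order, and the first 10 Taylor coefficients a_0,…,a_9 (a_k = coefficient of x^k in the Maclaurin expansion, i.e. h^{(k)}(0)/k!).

f: a_k = 3, 9, 27, 81, 243, 729, 2187, 6561, 19683, 59049, …
Change of var in L_f (x↦r) gives L₀.
L = (3 + 12·x) + (-1 + 3·x + 6·x^2)·Dx  (order 1).
h: a_k = 3, 9, 45, 189, 837, 3645, 15957, 69741, 304965, 1333341, …
ICs: h(0) = 3.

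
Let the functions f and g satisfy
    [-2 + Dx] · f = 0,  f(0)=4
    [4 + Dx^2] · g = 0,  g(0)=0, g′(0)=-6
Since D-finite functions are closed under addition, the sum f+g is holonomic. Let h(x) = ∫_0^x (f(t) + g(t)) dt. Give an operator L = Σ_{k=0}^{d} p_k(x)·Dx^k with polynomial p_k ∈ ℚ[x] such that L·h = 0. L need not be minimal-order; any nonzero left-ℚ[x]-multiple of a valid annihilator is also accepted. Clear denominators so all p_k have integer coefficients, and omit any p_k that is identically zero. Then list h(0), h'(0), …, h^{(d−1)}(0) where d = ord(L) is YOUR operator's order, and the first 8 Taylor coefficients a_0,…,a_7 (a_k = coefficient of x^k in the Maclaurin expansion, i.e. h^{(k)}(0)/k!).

f: a_k = 4, 8, 8, 16/3, 8/3, 16/15, 16/45, 32/315, …
g: a_k = 0, -6, 0, 4, 0, -4/5, 0, 8/105, …
L₀ := lclm(L_f,L_g); ord L₀ ≤ 1+2.
Integrate: L := L₀·Dx.
L = -8·Dx + 4·Dx^2 - 2·Dx^3 + Dx^4  (order 4).
h: a_k = 0, 4, 1, 8/3, 7/3, 8/15, 2/45, 16/315, …
ICs: h(0) = 0, h′(0) = 4, h′′(0) = 2, h′′′(0) = 16.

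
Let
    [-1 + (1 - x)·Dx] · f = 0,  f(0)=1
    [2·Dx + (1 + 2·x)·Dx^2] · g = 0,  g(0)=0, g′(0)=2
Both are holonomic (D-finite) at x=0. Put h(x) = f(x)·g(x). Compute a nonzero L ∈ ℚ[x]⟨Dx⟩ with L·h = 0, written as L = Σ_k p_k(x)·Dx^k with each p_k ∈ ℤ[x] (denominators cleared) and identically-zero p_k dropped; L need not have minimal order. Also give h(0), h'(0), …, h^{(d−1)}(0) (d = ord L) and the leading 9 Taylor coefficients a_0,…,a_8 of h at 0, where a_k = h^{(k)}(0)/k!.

f: a_k = 1, 1, 1, 1, 1, 1, 1, 1, 1, …
g: a_k = 0, 2, -2, 8/3, -4, 32/5, -32/3, 128/7, -32, …
Sym-product of L_f,L_g gives L₀ (≤ ord 2).
L = 2 + 6·x·Dx + (-1 - x + 2·x^2)·Dx^2  (order 2).
h: a_k = 0, 2, 0, 8/3, -4/3, 76/15, -28/5, 444/35, -676/35, …
ICs: h(0) = 0, h′(0) = 2.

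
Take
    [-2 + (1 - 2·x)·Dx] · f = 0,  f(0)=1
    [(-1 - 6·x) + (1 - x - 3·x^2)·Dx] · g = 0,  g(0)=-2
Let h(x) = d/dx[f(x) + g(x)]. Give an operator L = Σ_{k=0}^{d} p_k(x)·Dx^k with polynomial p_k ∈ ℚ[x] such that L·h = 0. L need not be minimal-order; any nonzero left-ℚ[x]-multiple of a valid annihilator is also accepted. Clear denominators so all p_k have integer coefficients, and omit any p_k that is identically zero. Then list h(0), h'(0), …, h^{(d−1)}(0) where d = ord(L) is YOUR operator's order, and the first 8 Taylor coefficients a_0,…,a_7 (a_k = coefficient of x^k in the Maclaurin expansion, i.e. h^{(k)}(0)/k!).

f: a_k = 1, 2, 4, 8, 16, 32, 64, 128, …
g: a_k = -2, -2, -8, -14, -38, -80, -194, -434, …
L₀ := lclm(L_f,L_g); ord L₀ ≤ 1+1.
Differentiate: ansatz ord ≤ ord L₀ ⇒ L.
L = (12 - 288·x + 648·x^2 - 1296·x^3 + 648·x^4) + (9 + 12·x - 126·x^2 + 540·x^3 - 1188·x^4 + 648·x^5)·Dx + (-2 + 15·x - 52·x^2 + 78·x^3 + 27·x^4 - 180·x^5 + 108·x^6)·Dx^2  (order 2).
h: a_k = 0, -8, -18, -88, -240, -780, -2142, -6080, …
ICs: h(0) = 0, h′(0) = -8.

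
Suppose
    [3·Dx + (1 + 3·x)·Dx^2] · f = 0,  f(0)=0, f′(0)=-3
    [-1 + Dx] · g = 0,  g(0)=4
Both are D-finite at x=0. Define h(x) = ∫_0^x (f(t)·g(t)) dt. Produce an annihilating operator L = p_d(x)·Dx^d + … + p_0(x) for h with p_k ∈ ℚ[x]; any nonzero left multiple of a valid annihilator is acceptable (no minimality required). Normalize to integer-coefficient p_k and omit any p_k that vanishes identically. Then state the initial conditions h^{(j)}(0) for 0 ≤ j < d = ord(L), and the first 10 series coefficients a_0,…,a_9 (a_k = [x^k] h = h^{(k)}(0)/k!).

f: a_k = 0, -3, 9/2, -9, 81/4, -243/5, 243/2, -2187/7, 6561/8, -2187, …
g: a_k = 4, 4, 2, 2/3, 1/6, 1/30, 1/180, 1/1260, 1/10080, 1/90720, …
f·g: L₀ = L_f ⊗_s L_g, ord ≤ 2·1.
Integrate: L := L₀·Dx.
L = (-2 + 3·x)·Dx + (1 - 6·x)·Dx^2 + (1 + 3·x)·Dx^3  (order 3).
h: a_k = 0, 0, -6, 2, -6, 52/5, -1289/60, 1307/28, -44561/420, 134669/540, …
ICs: h(0) = 0, h′(0) = 0, h′′(0) = -12.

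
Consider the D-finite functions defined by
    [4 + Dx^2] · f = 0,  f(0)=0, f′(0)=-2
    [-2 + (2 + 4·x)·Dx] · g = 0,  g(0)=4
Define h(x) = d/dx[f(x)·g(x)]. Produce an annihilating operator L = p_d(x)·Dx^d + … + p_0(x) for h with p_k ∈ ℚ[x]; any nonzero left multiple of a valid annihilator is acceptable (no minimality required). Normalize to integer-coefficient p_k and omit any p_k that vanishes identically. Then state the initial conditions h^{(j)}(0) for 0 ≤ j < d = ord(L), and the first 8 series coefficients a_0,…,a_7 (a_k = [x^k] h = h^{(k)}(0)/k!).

f: a_k = 0, -2, 0, 4/3, 0, -4/15, 0, 8/315, …
g: a_k = 4, 4, -2, 2, -5/2, 7/2, -21/4, 33/4, …
h₀=f·g: eliminate ⇒ L₀, order ≤ 2·1.
h₀' ⇒ L via d/dx closure of L₀.
L = (53 + 288·x + 544·x^2 + 512·x^3 + 256·x^4) + (-2 - 36·x - 96·x^2 - 64·x^3)·Dx + (7 + 44·x + 108·x^2 + 128·x^3 + 64·x^4)·Dx^2  (order 2).
h: a_k = -8, -16, 28, 16/3, 19/3, -162/5, 983/18, -30908/315, …
ICs: h(0) = -8, h′(0) = -16.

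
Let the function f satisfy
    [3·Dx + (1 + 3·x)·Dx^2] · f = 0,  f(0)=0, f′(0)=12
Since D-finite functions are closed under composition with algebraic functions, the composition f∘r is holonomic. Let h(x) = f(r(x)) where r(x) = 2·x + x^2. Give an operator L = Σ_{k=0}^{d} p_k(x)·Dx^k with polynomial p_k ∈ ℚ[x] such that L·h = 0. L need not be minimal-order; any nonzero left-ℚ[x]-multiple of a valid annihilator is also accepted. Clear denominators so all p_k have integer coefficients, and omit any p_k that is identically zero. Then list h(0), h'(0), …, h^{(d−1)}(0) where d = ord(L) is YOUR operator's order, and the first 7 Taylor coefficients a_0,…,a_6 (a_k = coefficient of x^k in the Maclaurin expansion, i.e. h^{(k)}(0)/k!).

L = (5 + 6·x + 3·x^2)·Dx + (1 + 7·x + 9·x^2 + 3·x^3)·Dx^2  (order 2).
h: a_k = 0, 24, -60, 216, -882, 19224/5, -17460, …
ICs: h(0) = 0, h′(0) = 24.

f: a_k = 0, 12, -18, 36, -81, 972/5, -486, …
Change of var in L_f (x↦r) gives L₀.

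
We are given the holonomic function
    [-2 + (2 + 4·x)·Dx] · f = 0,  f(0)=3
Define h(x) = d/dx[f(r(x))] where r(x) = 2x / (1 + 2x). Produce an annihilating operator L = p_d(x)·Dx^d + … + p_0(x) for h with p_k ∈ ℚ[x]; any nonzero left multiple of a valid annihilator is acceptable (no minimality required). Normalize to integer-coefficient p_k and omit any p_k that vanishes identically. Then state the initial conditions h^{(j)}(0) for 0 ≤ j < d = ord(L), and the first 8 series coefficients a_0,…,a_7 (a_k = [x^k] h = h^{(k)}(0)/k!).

f: a_k = 3, 3, -3/2, 3/2, -15/8, 21/8, -63/16, 99/16, …
L₀ from L_f via x↦r, Dx↦r'^{-1}Dx.
Differentiate: ansatz ord ≤ ord L₀ ⇒ L.
L = (-6 - 24·x) + (-1 - 8·x - 12·x^2)·Dx  (order 1).
h: a_k = 6, -36, 180, -888, 4500, -23544, 126504, -693360, …
ICs: h(0) = 6.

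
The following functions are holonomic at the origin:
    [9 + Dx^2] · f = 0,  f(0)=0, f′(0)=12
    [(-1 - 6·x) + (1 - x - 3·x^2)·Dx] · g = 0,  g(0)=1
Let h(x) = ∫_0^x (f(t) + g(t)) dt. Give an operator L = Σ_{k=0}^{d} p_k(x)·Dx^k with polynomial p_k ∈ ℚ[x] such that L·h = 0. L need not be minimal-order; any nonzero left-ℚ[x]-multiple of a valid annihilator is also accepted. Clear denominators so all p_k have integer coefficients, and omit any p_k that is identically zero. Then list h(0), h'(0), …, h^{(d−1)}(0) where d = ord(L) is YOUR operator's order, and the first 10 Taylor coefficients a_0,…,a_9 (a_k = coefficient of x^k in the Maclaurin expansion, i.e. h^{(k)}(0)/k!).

L = (-459 - 2916·x - 1539·x^2 - 3888·x^3 - 3645·x^4 - 4374·x^5)·Dx + (153 - 153·x - 378·x^2 + 405·x^3 - 2187·x^5 - 2187·x^6)·Dx^2 + (-51 - 324·x - 171·x^2 - 432·x^3 - 405·x^4 - 486·x^5)·Dx^3 + (17 - 17·x - 42·x^2 + 45·x^3 - 243·x^5 - 243·x^6)·Dx^4  (order 4).
h: a_k = 0, 1, 13/2, 4/3, -11/4, 19/5, 481/60, 97/7, 30137/1120, 508/9, …
ICs: h(0) = 0, h′(0) = 1, h′′(0) = 13, h′′′(0) = 8.

f: a_k = 0, 12, 0, -18, 0, 81/10, 0, -243/140, 0, 243/1120, …
g: a_k = 1, 1, 4, 7, 19, 40, 97, 217, 508, 1159, …
Weyl lclm of L_f,L_g ⇒ L₀ (ord ≤ 3).
∫: right-multiply L₀ by Dx.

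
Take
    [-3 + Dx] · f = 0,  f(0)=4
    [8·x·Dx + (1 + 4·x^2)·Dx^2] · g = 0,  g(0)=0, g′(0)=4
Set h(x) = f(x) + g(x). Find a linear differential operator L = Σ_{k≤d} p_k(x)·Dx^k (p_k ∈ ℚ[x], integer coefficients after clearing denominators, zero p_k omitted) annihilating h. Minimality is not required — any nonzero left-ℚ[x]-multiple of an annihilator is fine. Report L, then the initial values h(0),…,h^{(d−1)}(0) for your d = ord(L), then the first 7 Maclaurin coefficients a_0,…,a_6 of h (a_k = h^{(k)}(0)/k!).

f: a_k = 4, 12, 18, 18, 27/2, 81/10, 81/20, …
g: a_k = 0, 4, 0, -16/3, 0, 64/5, 0, …
h₀=f+g: left-lcm gives L₀, ord ≤ 3.
L = (24 - 72·x - 288·x^2 - 288·x^3)·Dx + (-17 + 24·x^2 - 144·x^4)·Dx^2 + (3 + 8·x + 24·x^2 + 32·x^3 + 48·x^4)·Dx^3  (order 3).
h: a_k = 4, 16, 18, 38/3, 27/2, 209/10, 81/20, …
ICs: h(0) = 4, h′(0) = 16, h′′(0) = 36.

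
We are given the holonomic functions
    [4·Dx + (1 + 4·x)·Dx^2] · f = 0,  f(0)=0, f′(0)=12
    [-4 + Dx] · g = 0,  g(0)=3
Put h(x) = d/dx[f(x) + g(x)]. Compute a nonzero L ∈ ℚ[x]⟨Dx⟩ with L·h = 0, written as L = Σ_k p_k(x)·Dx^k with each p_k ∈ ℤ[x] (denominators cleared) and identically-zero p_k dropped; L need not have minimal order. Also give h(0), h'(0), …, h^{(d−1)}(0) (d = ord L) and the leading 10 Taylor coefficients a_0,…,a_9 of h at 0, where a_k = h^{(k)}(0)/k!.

L = (-24 - 32·x) + (2 - 16·x - 32·x^2)·Dx + (1 + 6·x + 8·x^2)·Dx^2  (order 2).
h: a_k = 24, 0, 288, -640, 3200, -60928/5, 738304/15, -20639744/105, 82577408/105, -2972704768/945, …
ICs: h(0) = 24, h′(0) = 0.

f: a_k = 0, 12, -24, 64, -192, 3072/5, -2048, 49152/7, -24576, 262144/3, …
g: a_k = 3, 12, 24, 32, 32, 128/5, 256/15, 1024/105, 512/105, 2048/945, …
f+g: L₀ = lclm(L_f,L_g), ord ≤ 2+1.
Derive L from L₀ (diff closure).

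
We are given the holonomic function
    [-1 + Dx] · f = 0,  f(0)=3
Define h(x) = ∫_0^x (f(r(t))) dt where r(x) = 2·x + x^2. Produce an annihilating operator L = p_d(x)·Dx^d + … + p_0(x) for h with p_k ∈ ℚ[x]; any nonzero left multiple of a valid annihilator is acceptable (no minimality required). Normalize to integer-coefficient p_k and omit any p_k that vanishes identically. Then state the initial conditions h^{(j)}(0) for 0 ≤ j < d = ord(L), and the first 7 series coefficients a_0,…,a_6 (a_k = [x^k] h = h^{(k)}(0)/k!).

L = (-2 - 2·x)·Dx + Dx^2  (order 2).
h: a_k = 0, 3, 3, 3, 5/2, 19/10, 13/10, …
ICs: h(0) = 0, h′(0) = 3.

f: a_k = 3, 3, 3/2, 1/2, 1/8, 1/40, 1/240, …
Change of var in L_f (x↦r) gives L₀.
h=∫₀ˣh₀: take L = L₀·Dx.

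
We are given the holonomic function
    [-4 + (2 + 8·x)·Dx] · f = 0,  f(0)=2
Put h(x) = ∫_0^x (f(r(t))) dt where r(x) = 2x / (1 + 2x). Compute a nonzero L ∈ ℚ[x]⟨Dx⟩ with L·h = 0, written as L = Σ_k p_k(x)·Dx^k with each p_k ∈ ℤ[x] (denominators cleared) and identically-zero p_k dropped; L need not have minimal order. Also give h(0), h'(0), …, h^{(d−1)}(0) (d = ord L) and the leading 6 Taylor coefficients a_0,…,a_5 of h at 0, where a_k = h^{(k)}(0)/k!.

L = -4·Dx + (1 + 12·x + 20·x^2)·Dx^2  (order 2).
h: a_k = 0, 2, 4, -32/3, 40, -192, …
ICs: h(0) = 0, h′(0) = 2.

f: a_k = 2, 4, -4, 8, -20, 56, …
L₀ from L_f via x↦r, Dx↦r'^{-1}Dx.
Integrate: L := L₀·Dx.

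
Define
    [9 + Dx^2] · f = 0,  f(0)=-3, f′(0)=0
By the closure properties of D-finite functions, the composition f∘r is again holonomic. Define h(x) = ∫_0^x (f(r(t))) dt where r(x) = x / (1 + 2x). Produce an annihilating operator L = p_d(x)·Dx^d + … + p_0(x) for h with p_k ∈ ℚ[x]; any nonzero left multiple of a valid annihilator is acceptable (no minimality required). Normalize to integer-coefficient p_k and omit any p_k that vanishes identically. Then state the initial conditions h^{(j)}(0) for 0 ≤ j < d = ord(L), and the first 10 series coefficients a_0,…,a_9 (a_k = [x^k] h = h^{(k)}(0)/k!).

L = 9·Dx + (4 + 24·x + 48·x^2 + 32·x^3)·Dx^2 + (1 + 8·x + 24·x^2 + 32·x^3 + 16·x^4)·Dx^3  (order 3).
h: a_k = 0, -3, 0, 9/2, -27/2, 243/8, -117/2, 7749/80, -20169/160, 62985/896, …
ICs: h(0) = 0, h′(0) = -3, h′′(0) = 0.

f: a_k = -3, 0, 27/2, 0, -81/8, 0, 243/80, 0, -2187/4480, 0, …
Change of var in L_f (x↦r) gives L₀.
∫: right-multiply L₀ by Dx.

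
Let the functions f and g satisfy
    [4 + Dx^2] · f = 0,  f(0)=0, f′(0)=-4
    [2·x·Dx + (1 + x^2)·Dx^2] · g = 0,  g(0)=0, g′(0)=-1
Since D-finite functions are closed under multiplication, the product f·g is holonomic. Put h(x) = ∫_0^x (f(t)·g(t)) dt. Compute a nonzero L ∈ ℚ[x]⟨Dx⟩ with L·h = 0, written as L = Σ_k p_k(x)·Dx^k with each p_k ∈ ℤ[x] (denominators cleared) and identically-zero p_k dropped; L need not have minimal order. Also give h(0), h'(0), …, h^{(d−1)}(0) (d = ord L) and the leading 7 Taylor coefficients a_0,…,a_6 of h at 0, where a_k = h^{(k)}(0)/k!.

f: a_k = 0, -4, 0, 8/3, 0, -8/15, 0, …
g: a_k = 0, -1, 0, 1/3, 0, -1/5, 0, …
L₀ := L_f ⊗_s L_g (sym. prod.), ord ≤ 4.
h=∫h₀ ⇒ L = L₀·Dx.
L = (160 + 464·x^2 + 464·x^4 + 256·x^6 + 64·x^8)·Dx + (96·x + 224·x^3 + 192·x^5 + 64·x^7)·Dx^2 + (60 + 188·x^2 + 216·x^4 + 128·x^6 + 32·x^8)·Dx^3 + (24·x + 56·x^3 + 48·x^5 + 16·x^7)·Dx^4 + (5 + 18·x^2 + 25·x^4 + 16·x^6 + 4·x^8)·Dx^5  (order 5).
h: a_k = 0, 0, 0, 4/3, 0, -4/5, 0, …
ICs: h(0) = 0, h′(0) = 0, h′′(0) = 0, h′′′(0) = 8, h′′′′(0) = 0.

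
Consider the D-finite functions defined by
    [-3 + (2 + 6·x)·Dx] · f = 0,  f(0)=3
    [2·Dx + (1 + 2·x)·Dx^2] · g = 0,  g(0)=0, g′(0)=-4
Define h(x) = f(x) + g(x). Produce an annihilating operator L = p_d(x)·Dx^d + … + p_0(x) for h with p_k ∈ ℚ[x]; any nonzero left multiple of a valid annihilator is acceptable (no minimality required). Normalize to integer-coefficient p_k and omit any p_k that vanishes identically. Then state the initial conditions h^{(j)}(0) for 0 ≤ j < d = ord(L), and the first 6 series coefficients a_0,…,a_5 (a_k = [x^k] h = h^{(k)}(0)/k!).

f: a_k = 3, 9/2, -27/8, 81/16, -1215/128, 5103/256, …
g: a_k = 0, -4, 4, -16/3, 8, -64/5, …
Sum ⇒ L₀ = lclm(L_f,L_g) in ℚ(x)⟨Dx⟩.
L = (-6 + 36·x)·Dx + (5 + 84·x + 180·x^2)·Dx^2 + (2 + 22·x + 72·x^2 + 72·x^3)·Dx^3  (order 3).
h: a_k = 3, 1/2, 5/8, -13/48, -191/128, 9131/1280, …
ICs: h(0) = 3, h′(0) = 1/2, h′′(0) = 5/4.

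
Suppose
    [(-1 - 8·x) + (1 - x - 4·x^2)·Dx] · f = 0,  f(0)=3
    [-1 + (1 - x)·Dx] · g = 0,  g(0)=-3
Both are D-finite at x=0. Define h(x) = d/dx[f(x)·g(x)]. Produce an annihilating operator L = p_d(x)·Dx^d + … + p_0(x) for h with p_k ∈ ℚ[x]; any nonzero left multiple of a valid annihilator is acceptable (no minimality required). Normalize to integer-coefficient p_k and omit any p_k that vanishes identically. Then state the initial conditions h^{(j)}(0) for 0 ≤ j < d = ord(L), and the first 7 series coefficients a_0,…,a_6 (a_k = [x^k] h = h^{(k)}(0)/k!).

L = (7 + 6·x + 3·x^2 - 96·x^3 + 96·x^4) + (-1 - x + 15·x^2 - 7·x^3 - 30·x^4 + 24·x^5)·Dx  (order 1).
h: a_k = -18, -126, -432, -1620, -4950, -15714, -46116, …
ICs: h(0) = -18.

f: a_k = 3, 3, 15, 27, 87, 195, 543, …
g: a_k = -3, -3, -3, -3, -3, -3, -3, …
Sym-product of L_f,L_g gives L₀ (≤ ord 1).
h=h₀': d/dx-closure on L₀ ⇒ L.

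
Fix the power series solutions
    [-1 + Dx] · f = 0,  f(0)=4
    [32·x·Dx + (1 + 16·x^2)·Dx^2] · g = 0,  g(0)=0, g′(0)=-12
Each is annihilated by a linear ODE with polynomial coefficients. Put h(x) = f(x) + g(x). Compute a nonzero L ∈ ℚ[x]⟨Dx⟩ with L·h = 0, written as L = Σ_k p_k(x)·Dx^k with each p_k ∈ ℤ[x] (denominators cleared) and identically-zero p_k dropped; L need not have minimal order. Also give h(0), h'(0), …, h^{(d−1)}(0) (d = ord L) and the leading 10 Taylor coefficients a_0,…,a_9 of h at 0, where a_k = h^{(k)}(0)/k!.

f: a_k = 4, 4, 2, 2/3, 1/6, 1/30, 1/180, 1/1260, 1/10080, 1/90720, …
g: a_k = 0, -12, 0, 64, 0, -3072/5, 0, 49152/7, 0, -262144/3, …
Sum ⇒ L₀ = lclm(L_f,L_g) in ℚ(x)⟨Dx⟩.
L = (32 - 32·x - 1536·x^2 - 512·x^3)·Dx + (-33 + 1504·x^2 - 256·x^4)·Dx^2 + (1 + 32·x + 32·x^2 + 512·x^3 + 256·x^4)·Dx^3  (order 3).
h: a_k = 4, -8, 2, 194/3, 1/6, -18431/30, 1/180, 8847361/1260, 1/10080, -7927234559/90720, …
ICs: h(0) = 4, h′(0) = -8, h′′(0) = 4.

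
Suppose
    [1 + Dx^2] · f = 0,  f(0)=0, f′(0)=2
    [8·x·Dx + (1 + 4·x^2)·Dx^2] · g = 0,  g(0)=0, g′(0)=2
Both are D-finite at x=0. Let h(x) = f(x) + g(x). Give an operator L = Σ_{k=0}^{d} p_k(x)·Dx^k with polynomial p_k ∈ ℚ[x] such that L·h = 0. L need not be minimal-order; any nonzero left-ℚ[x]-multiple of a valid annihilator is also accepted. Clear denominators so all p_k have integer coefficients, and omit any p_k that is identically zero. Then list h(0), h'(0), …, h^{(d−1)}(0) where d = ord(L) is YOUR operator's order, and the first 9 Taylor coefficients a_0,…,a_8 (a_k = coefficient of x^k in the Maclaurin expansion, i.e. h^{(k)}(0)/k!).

f: a_k = 0, 2, 0, -1/3, 0, 1/60, 0, -1/2520, 0, …
g: a_k = 0, 2, 0, -8/3, 0, 32/5, 0, -128/7, 0, …
L₀ := lclm(L_f,L_g); ord L₀ ≤ 2+2.
L = (-376·x + 1600·x^3 + 128·x^5)·Dx + (-7 + 76·x^2 + 432·x^4 + 64·x^6)·Dx^2 + (-376·x + 1600·x^3 + 128·x^5)·Dx^3 + (-7 + 76·x^2 + 432·x^4 + 64·x^6)·Dx^4  (order 4).
h: a_k = 0, 4, 0, -3, 0, 77/12, 0, -6583/360, 0, …
ICs: h(0) = 0, h′(0) = 4, h′′(0) = 0, h′′′(0) = -18.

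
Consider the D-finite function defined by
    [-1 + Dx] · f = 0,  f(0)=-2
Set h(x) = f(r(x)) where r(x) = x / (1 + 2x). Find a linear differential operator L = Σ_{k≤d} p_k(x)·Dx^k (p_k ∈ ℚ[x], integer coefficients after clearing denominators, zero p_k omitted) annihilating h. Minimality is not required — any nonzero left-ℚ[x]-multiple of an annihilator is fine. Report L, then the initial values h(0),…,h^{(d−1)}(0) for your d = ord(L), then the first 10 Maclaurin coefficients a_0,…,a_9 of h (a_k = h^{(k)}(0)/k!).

f: a_k = -2, -2, -1, -1/3, -1/12, -1/60, -1/360, -1/2520, -1/20160, -1/181440, …
f∘r: x↦r, Dx↦Dx/r' in L_f ⇒ L₀.
L = -1 + (1 + 4·x + 4·x^2)·Dx  (order 1).
h: a_k = -2, -2, 3, -13/3, 71/12, -147/20, 2699/360, -9157/2520, -68731/6720, 8443151/181440, …
ICs: h(0) = -2.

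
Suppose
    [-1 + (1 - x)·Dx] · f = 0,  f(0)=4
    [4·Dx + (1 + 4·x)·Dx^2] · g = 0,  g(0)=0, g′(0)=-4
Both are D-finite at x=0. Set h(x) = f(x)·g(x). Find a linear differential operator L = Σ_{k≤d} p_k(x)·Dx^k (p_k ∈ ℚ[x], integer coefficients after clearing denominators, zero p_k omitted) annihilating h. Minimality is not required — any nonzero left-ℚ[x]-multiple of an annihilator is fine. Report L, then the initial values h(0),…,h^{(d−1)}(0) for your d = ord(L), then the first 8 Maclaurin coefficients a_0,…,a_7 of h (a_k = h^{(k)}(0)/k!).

f: a_k = 4, 4, 4, 4, 4, 4, 4, 4, …
g: a_k = 0, -4, 8, -64/3, 64, -1024/5, 2048/3, -16384/7, …
f·g: L₀ = L_f ⊗_s L_g, ord ≤ 1·2.
L = 4 + (-2 + 12·x)·Dx + (-1 - 3·x + 4·x^2)·Dx^2  (order 2).
h: a_k = 0, -16, 16, -208/3, 560/3, -9488/15, 31472/15, -762736/105, …
ICs: h(0) = 0, h′(0) = -16.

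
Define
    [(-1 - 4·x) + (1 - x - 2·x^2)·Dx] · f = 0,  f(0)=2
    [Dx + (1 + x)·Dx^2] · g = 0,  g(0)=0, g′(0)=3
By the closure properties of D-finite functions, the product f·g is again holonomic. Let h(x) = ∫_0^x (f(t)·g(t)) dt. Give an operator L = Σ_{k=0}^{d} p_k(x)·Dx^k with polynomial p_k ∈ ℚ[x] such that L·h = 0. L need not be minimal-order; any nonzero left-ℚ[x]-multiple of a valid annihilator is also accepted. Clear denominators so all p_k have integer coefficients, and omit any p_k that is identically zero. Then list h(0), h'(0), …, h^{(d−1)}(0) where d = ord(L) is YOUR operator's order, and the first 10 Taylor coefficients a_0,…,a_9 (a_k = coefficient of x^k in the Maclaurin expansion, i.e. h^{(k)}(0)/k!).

L = (5 + 8·x)·Dx + (1 + 11·x + 10·x^2)·Dx^2 + (-1 + 3·x^2 + 2·x^3)·Dx^3  (order 3).
h: a_k = 0, 0, 3, 1, 17/4, 43/10, 189/20, 141/10, 14907/560, 3823/84, …
ICs: h(0) = 0, h′(0) = 0, h′′(0) = 6.

f: a_k = 2, 2, 6, 10, 22, 42, 86, 170, 342, 682, …
g: a_k = 0, 3, -3/2, 1, -3/4, 3/5, -1/2, 3/7, -3/8, 1/3, …
f·g: L₀ = L_f ⊗_s L_g, ord ≤ 1·2.
h=∫₀ˣh₀: take L = L₀·Dx.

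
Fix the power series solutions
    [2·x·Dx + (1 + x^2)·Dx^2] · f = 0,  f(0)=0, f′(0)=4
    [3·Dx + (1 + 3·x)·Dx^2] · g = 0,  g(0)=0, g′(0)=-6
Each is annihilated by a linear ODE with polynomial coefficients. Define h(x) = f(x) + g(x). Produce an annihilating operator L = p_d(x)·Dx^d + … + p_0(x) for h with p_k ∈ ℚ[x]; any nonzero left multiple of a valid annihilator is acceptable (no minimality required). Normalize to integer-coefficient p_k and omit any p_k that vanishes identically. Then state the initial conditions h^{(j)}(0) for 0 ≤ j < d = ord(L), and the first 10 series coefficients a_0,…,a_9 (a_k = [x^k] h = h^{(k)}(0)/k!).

L = (-6 - 54·x + 18·x^2 + 18·x^3)·Dx + (-20 - 12·x - 48·x^2 + 36·x^3 + 36·x^4)·Dx^2 + (-3 - 7·x + 6·x^2 + 2·x^3 + 9·x^4 + 9·x^5)·Dx^3  (order 3).
h: a_k = 0, -2, 9, -58/3, 81/2, -482/5, 243, -4378/7, 6561/4, -39362/9, …
ICs: h(0) = 0, h′(0) = -2, h′′(0) = 18.

f: a_k = 0, 4, 0, -4/3, 0, 4/5, 0, -4/7, 0, 4/9, …
g: a_k = 0, -6, 9, -18, 81/2, -486/5, 243, -4374/7, 6561/4, -4374, …
Sum ⇒ L₀ = lclm(L_f,L_g) in ℚ(x)⟨Dx⟩.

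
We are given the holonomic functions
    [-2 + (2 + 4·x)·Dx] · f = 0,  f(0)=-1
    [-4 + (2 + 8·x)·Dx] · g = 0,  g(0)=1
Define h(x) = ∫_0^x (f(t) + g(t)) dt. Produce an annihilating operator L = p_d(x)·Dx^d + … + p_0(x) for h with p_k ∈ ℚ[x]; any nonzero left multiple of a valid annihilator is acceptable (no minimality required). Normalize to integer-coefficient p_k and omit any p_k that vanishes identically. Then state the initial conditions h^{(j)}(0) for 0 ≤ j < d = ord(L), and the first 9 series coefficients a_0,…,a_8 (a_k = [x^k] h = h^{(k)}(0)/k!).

f: a_k = -1, -1, 1/2, -1/2, 5/8, -7/8, 21/16, -33/16, 429/128, …
g: a_k = 1, 2, -2, 4, -10, 28, -84, 264, -858, …
h₀=f+g: left-lcm gives L₀, ord ≤ 2.
h=∫₀ˣh₀: take L = L₀·Dx.
L = -2·Dx + (3 + 8·x)·Dx^2 + (1 + 6·x + 8·x^2)·Dx^3  (order 3).
h: a_k = 0, 0, 1/2, -1/2, 7/8, -15/8, 217/48, -189/16, 4191/128, …
ICs: h(0) = 0, h′(0) = 0, h′′(0) = 1.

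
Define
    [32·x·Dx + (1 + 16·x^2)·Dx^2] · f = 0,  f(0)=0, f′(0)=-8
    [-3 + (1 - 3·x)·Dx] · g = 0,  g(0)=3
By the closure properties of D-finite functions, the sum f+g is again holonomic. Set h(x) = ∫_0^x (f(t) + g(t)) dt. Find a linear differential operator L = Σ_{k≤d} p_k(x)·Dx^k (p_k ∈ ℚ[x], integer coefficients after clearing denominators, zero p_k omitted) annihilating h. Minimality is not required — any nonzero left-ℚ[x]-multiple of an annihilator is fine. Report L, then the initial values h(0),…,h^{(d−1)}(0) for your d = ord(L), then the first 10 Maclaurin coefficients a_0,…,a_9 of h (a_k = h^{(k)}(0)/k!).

f: a_k = 0, -8, 0, 128/3, 0, -2048/5, 0, 32768/7, 0, -524288/9, …
g: a_k = 3, 9, 27, 81, 243, 729, 2187, 6561, 19683, 59049, …
L₀ := lclm(L_f,L_g); ord L₀ ≤ 2+1.
Integrate: L := L₀·Dx.
L = (96 - 1152·x - 4608·x^2)·Dx^2 + (-43 + 96·x - 240·x^2 - 4608·x^3)·Dx^3 + (3 + 7·x + 112·x^3 - 768·x^4)·Dx^4  (order 4).
h: a_k = 0, 3, 1/2, 9, 371/12, 243/5, 1597/30, 2187/7, 78695/56, 2187, …
ICs: h(0) = 0, h′(0) = 3, h′′(0) = 1, h′′′(0) = 54.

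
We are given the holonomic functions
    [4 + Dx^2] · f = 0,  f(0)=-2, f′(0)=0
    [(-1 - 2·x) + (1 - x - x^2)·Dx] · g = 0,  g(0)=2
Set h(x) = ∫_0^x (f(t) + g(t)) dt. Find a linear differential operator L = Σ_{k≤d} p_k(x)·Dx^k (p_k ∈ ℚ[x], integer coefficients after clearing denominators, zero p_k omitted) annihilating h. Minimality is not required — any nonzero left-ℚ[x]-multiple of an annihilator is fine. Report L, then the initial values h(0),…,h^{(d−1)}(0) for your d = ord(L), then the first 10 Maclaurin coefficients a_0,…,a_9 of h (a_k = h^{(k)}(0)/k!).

f: a_k = -2, 0, 4, 0, -4/3, 0, 8/45, 0, -4/315, 0, …
g: a_k = 2, 2, 4, 6, 10, 16, 26, 42, 68, 110, …
Sum ⇒ L₀ = lclm(L_f,L_g) in ℚ(x)⟨Dx⟩.
∫: right-multiply L₀ by Dx.
L = (-44 - 96·x - 32·x^2 - 48·x^3 - 40·x^4 - 16·x^5)·Dx + (16 - 20·x - 8·x^2 + 16·x^3 - 12·x^4 - 24·x^5 - 8·x^6)·Dx^2 + (-11 - 24·x - 8·x^2 - 12·x^3 - 10·x^4 - 4·x^5)·Dx^3 + (4 - 5·x - 2·x^2 + 4·x^3 - 3·x^4 - 6·x^5 - 2·x^6)·Dx^4  (order 4).
h: a_k = 0, 0, 1, 8/3, 3/2, 26/15, 8/3, 1178/315, 21/4, 21416/2835, …
ICs: h(0) = 0, h′(0) = 0, h′′(0) = 2, h′′′(0) = 16.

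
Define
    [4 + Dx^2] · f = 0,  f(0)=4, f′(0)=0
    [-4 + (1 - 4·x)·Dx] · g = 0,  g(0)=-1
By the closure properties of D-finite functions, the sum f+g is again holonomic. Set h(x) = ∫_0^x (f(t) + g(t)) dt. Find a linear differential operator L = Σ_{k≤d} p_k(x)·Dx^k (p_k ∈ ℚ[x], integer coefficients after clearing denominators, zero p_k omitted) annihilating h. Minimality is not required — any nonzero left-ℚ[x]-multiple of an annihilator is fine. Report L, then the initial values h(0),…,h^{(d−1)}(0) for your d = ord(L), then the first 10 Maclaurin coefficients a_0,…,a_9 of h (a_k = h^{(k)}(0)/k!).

f: a_k = 4, 0, -8, 0, 8/3, 0, -16/45, 0, 8/315, 0, …
g: a_k = -1, -4, -16, -64, -256, -1024, -4096, -16384, -65536, -262144, …
h₀=f+g: left-lcm gives L₀, ord ≤ 3.
h=∫h₀ ⇒ L = L₀·Dx.
L = (-400 + 128·x - 256·x^2)·Dx + (36 - 176·x + 192·x^2 - 256·x^3)·Dx^2 + (-100 + 32·x - 64·x^2)·Dx^3 + (9 - 44·x + 48·x^2 - 64·x^3)·Dx^4  (order 4).
h: a_k = 0, 3, -2, -8, -16, -152/3, -512/3, -184336/315, -2048, -20643832/2835, …
ICs: h(0) = 0, h′(0) = 3, h′′(0) = -4, h′′′(0) = -48.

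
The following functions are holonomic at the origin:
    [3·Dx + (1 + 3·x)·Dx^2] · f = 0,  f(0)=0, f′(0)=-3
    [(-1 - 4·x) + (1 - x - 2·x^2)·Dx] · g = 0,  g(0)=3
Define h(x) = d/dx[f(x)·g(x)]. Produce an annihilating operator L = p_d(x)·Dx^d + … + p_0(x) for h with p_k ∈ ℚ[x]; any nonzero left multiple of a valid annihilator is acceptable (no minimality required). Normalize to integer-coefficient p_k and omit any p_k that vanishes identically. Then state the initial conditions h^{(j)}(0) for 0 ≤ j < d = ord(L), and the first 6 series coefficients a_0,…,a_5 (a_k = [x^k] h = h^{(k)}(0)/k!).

f: a_k = 0, -3, 9/2, -9, 81/4, -243/5, …
g: a_k = 3, 3, 9, 15, 33, 63, …
Sym-product of L_f,L_g gives L₀ (≤ ord 2).
h₀' ⇒ L via d/dx closure of L₀.
L = (192 + 756·x + 1296·x^2) + (3 + 165·x + 864·x^2 + 1008·x^3)·Dx + (-7 - 38·x - 13·x^2 + 162·x^3 + 144·x^4)·Dx^2  (order 2).
h: a_k = -9, 9, -243/2, 117, -3951/4, 13527/10, …
ICs: h(0) = -9, h′(0) = 9.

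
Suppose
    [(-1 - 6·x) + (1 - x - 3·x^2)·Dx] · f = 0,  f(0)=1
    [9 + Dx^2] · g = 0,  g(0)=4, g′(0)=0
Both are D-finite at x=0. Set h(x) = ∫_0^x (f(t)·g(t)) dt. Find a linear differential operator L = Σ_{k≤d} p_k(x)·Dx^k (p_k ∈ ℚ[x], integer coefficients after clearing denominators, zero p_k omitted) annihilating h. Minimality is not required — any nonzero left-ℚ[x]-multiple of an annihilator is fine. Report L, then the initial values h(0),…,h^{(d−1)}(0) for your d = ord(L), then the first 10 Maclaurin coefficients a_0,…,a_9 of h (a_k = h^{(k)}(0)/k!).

f: a_k = 1, 1, 4, 7, 19, 40, 97, 217, 508, 1159, …
g: a_k = 4, 0, -18, 0, 27/2, 0, -81/20, 0, 729/1120, 0, …
Sym-product of L_f,L_g gives L₀ (≤ ord 2).
h=∫₀ˣh₀: take L = L₀·Dx.
L = (-3 + 9·x + 27·x^2)·Dx + (2 + 12·x)·Dx^2 + (-1 + x + 3·x^2)·Dx^3  (order 3).
h: a_k = 0, 4, 2, -2/3, 5/2, 7/2, 95/12, 1919/140, 4769/160, 118037/2016, …
ICs: h(0) = 0, h′(0) = 4, h′′(0) = 4.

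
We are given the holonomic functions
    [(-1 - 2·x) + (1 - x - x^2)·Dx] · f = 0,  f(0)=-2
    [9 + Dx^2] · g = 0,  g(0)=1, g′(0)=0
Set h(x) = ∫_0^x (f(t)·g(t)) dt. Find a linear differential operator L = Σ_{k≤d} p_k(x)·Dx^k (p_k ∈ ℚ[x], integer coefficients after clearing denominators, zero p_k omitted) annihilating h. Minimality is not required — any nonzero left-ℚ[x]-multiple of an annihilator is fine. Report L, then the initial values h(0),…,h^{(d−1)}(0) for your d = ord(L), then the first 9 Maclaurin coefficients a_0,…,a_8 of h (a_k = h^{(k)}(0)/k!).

L = (-7 + 9·x + 9·x^2)·Dx + (2 + 4·x)·Dx^2 + (-1 + x + x^2)·Dx^3  (order 3).
h: a_k = 0, -2, -1, 5/3, 3/4, 1/4, 17/24, 43/40, 471/320, …
ICs: h(0) = 0, h′(0) = -2, h′′(0) = -2.

f: a_k = -2, -2, -4, -6, -10, -16, -26, -42, -68, …
g: a_k = 1, 0, -9/2, 0, 27/8, 0, -81/80, 0, 729/4480, …
f·g: L₀ = L_f ⊗_s L_g, ord ≤ 1·2.
h=∫₀ˣh₀: take L = L₀·Dx.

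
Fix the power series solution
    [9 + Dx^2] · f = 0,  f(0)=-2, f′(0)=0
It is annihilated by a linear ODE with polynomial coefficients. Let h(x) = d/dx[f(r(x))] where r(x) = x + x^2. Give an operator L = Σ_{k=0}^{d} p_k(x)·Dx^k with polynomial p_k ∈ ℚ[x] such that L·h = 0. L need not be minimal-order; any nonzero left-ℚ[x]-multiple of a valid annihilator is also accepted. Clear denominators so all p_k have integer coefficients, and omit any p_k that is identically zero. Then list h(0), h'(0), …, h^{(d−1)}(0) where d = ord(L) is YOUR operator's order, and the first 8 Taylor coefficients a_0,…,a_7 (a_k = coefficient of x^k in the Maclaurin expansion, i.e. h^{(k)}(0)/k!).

f: a_k = -2, 0, 9, 0, -27/4, 0, 81/40, 0, …
h₀=f(r): pull back L_f along r ⇒ L₀.
h₀' ⇒ L via d/dx closure of L₀.
L = (21 + 72·x + 216·x^2 + 288·x^3 + 144·x^4) + (-6 - 12·x)·Dx + (1 + 4·x + 4·x^2)·Dx^2  (order 2).
h: a_k = 0, 18, 54, 9, -135, -4617/20, -2079/20, 52191/280, …
ICs: h(0) = 0, h′(0) = 18.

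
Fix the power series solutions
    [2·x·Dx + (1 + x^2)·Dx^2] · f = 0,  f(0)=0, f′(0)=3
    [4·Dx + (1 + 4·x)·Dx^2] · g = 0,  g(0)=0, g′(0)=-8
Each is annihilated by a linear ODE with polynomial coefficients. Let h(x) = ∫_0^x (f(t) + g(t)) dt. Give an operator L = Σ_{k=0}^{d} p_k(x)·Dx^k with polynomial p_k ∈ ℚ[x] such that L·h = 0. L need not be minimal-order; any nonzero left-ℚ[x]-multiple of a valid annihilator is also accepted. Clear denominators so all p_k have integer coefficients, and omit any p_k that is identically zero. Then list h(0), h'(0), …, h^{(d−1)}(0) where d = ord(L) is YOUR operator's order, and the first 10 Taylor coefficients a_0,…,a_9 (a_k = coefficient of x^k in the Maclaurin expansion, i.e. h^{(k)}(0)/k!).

L = (-4 - 48·x + 12·x^2 + 16·x^3)·Dx^2 + (-17 - 8·x - 45·x^2 + 24·x^3 + 32·x^4)·Dx^3 + (-2 - 7·x + 4·x^2 + x^3 + 6·x^4 + 8·x^5)·Dx^4  (order 4).
h: a_k = 0, 0, -5/2, 16/3, -131/12, 128/5, -409/6, 4096/21, -32771/56, 16384/9, …
ICs: h(0) = 0, h′(0) = 0, h′′(0) = -5, h′′′(0) = 32.

f: a_k = 0, 3, 0, -1, 0, 3/5, 0, -3/7, 0, 1/3, …
g: a_k = 0, -8, 16, -128/3, 128, -2048/5, 4096/3, -32768/7, 16384, -524288/9, …
h₀=f+g: left-lcm gives L₀, ord ≤ 4.
h=∫₀ˣh₀: take L = L₀·Dx.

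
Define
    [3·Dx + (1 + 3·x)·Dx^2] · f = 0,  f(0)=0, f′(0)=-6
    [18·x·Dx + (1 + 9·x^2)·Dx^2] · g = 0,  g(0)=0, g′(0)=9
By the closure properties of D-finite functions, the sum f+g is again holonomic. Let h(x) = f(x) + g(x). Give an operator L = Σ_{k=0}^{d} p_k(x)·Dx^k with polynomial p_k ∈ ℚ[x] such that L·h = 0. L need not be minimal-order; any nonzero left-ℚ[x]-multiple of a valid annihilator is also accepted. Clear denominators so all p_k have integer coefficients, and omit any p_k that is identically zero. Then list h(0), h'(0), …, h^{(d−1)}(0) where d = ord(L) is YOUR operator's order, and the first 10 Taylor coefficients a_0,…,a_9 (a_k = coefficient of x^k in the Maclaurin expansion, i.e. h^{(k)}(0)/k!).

f: a_k = 0, -6, 9, -18, 81/2, -486/5, 243, -4374/7, 6561/4, -4374, …
g: a_k = 0, 9, 0, -27, 0, 729/5, 0, -6561/7, 0, 6561, …
Weyl lclm of L_f,L_g ⇒ L₀ (ord ≤ 4).
L = (-18 - 162·x + 486·x^2 + 486·x^3)·Dx + (-12 - 36·x + 972·x^3 + 972·x^4)·Dx^2 + (-1 + 3·x + 18·x^2 + 54·x^3 + 243·x^4 + 243·x^5)·Dx^3  (order 3).
h: a_k = 0, 3, 9, -45, 81/2, 243/5, 243, -10935/7, 6561/4, 2187, …
ICs: h(0) = 0, h′(0) = 3, h′′(0) = 18.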